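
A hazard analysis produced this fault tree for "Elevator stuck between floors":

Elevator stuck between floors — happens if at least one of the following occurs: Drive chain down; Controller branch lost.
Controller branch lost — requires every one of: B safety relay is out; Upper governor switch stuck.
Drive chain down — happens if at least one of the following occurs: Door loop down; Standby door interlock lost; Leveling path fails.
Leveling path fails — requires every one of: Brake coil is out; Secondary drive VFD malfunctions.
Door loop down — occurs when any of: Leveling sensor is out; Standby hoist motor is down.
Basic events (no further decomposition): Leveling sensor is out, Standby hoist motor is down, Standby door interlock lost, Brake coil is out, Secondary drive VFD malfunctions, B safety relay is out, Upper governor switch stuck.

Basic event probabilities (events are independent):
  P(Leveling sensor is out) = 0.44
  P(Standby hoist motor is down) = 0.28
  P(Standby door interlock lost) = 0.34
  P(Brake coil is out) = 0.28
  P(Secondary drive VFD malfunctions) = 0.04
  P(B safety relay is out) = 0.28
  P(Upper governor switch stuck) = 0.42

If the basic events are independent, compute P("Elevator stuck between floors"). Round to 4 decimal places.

P(Door loop down) [OR] = 1 − (1−0.44) × (1−0.28) = 0.596800
P(Leveling path fails) [AND] = 0.28 × 0.04 = 0.011200
P(Drive chain down) [OR] = 1 − (1−0.596800) × (1−0.34) × (1−0.011200) = 0.736868
P(Controller branch lost) [AND] = 0.28 × 0.42 = 0.117600
P(Elevator stuck between floors) [OR] = 1 − (1−0.736868) × (1−0.117600) = 0.767812
Rounded to 4 decimal places: P(Elevator stuck between floors) ≈ 0.7678.

0.7678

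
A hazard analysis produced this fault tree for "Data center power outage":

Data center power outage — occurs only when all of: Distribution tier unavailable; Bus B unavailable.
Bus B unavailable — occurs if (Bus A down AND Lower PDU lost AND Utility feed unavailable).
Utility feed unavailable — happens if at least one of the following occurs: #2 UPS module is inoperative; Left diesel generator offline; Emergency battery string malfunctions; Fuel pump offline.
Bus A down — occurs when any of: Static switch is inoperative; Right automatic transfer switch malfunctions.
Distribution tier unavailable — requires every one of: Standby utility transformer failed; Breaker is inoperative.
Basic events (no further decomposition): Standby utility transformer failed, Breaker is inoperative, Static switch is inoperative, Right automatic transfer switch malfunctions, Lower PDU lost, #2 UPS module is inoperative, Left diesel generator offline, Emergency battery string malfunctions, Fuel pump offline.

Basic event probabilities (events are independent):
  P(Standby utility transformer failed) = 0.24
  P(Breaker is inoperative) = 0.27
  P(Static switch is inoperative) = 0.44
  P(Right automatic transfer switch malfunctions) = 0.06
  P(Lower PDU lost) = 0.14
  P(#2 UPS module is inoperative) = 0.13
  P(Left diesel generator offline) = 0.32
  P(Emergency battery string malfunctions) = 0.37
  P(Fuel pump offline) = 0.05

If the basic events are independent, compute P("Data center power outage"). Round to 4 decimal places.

0.0028

P(Distribution tier unavailable) [AND] = 0.24 × 0.27 = 0.064800
P(Bus A down) [OR] = 1 − (1−0.44) × (1−0.06) = 0.473600
P(Utility feed unavailable) [OR] = 1 − (1−0.13) × (1−0.32) × (1−0.37) × (1−0.05) = 0.645927
P(Bus B unavailable) [AND] = 0.473600 × 0.14 × 0.645927 = 0.042828
P(Data center power outage) [AND] = 0.064800 × 0.042828 = 0.002775
Rounded to 4 decimal places: P(Data center power outage) ≈ 0.0028.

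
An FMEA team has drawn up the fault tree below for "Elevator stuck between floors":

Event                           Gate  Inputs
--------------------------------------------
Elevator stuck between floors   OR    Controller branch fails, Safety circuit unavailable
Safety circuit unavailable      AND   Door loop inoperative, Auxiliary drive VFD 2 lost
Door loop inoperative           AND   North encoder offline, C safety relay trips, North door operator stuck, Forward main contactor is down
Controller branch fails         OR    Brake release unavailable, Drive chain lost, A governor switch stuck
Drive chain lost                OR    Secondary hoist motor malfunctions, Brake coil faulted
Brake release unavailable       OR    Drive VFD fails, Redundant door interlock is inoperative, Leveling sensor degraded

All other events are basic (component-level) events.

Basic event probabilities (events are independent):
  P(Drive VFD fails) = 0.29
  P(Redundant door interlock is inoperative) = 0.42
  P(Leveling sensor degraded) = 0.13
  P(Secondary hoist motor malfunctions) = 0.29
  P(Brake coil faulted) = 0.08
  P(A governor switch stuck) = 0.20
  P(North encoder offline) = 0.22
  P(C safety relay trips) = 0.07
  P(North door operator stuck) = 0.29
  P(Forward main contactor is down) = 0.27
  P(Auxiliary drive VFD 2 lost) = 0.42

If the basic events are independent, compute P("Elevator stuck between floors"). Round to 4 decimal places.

0.8129

P(Brake release unavailable) [OR] = 1 − (1−0.29) × (1−0.42) × (1−0.13) = 0.641734
P(Drive chain lost) [OR] = 1 − (1−0.29) × (1−0.08) = 0.346800
P(Controller branch fails) [OR] = 1 − (1−0.641734) × (1−0.346800) × (1−0.20) = 0.812785
P(Door loop inoperative) [AND] = 0.22 × 0.07 × 0.29 × 0.27 = 0.001206
P(Safety circuit unavailable) [AND] = 0.001206 × 0.42 = 0.000507
P(Elevator stuck between floors) [OR] = 1 − (1−0.812785) × (1−0.000507) = 0.812880
Rounded to 4 decimal places: P(Elevator stuck between floors) ≈ 0.8129.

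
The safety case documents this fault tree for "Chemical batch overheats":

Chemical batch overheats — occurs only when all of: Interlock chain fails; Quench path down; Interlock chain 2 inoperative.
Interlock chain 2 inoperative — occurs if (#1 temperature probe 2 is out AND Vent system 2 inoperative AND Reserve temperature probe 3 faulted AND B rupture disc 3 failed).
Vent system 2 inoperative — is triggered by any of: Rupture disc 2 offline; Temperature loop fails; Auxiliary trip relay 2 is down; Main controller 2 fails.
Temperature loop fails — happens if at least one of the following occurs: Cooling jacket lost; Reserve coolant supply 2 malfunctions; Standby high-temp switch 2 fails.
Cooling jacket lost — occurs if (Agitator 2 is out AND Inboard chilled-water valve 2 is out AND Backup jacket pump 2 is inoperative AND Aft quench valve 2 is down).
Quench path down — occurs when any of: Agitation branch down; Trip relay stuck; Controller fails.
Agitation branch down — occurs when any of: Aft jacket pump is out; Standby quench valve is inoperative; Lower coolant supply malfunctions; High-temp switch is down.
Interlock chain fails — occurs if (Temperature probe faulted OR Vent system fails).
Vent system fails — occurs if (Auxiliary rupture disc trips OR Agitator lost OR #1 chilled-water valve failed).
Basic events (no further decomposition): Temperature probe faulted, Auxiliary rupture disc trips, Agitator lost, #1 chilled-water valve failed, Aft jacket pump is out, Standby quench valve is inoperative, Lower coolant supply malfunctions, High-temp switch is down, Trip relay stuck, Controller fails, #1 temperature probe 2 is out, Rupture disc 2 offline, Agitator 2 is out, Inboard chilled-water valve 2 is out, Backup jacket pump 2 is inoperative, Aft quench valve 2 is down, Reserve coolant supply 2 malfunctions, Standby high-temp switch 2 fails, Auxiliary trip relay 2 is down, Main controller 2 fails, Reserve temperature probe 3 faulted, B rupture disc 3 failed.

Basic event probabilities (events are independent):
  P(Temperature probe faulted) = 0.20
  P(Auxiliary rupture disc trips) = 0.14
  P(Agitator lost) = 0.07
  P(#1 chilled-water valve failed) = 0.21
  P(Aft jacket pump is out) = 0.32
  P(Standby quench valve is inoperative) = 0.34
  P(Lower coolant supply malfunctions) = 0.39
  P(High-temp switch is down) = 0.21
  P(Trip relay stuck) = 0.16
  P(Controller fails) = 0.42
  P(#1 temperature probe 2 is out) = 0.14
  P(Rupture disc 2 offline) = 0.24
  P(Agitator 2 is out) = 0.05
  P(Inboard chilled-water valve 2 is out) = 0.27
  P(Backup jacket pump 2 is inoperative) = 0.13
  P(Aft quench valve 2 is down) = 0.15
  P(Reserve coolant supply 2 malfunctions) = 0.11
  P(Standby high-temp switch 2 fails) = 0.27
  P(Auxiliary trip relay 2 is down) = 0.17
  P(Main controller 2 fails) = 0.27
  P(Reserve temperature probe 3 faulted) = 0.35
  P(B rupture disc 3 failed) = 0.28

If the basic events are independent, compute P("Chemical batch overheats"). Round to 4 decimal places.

P(Vent system fails) [OR] = 1 − (1−0.14) × (1−0.07) × (1−0.21) = 0.368158
P(Interlock chain fails) [OR] = 1 − (1−0.20) × (1−0.368158) = 0.494526
P(Agitation branch down) [OR] = 1 − (1−0.32) × (1−0.34) × (1−0.39) × (1−0.21) = 0.783723
P(Quench path down) [OR] = 1 − (1−0.783723) × (1−0.16) × (1−0.42) = 0.894630
P(Cooling jacket lost) [AND] = 0.05 × 0.27 × 0.13 × 0.15 = 0.000263
P(Temperature loop fails) [OR] = 1 − (1−0.000263) × (1−0.11) × (1−0.27) = 0.350471
P(Vent system 2 inoperative) [OR] = 1 − (1−0.24) × (1−0.350471) × (1−0.17) × (1−0.27) = 0.700902
P(Interlock chain 2 inoperative) [AND] = 0.14 × 0.700902 × 0.35 × 0.28 = 0.009616
P(Chemical batch overheats) [AND] = 0.494526 × 0.894630 × 0.009616 = 0.004254
Rounded to 4 decimal places: P(Chemical batch overheats) ≈ 0.0043.

0.0043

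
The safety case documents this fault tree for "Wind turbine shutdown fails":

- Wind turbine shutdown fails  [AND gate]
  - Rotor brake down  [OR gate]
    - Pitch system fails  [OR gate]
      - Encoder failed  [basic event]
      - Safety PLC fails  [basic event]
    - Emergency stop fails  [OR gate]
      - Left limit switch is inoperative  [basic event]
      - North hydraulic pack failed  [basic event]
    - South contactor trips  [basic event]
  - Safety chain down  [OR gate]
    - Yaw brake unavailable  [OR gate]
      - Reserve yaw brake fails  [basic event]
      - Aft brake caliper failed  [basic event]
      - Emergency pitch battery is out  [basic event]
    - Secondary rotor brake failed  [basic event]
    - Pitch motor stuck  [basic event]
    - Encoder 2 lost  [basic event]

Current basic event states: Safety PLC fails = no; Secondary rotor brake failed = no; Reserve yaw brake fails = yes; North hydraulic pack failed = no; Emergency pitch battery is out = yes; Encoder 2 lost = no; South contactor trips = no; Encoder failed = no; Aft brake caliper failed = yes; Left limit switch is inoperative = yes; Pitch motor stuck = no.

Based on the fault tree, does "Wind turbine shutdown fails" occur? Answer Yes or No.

Yes

Pitch system fails [OR]: Encoder failed=not, Safety PLC fails=not → no input occurs → does not occur.
Emergency stop fails [OR]: Left limit switch is inoperative=occurs, North hydraulic pack failed=not → at least one input occurs → occurs.
Rotor brake down [OR]: Pitch system fails=not, Emergency stop fails=occurs, South contactor trips=not → at least one input occurs → occurs.
Yaw brake unavailable [OR]: Reserve yaw brake fails=occurs, Aft brake caliper failed=occurs, Emergency pitch battery is out=occurs → at least one input occurs → occurs.
Safety chain down [OR]: Yaw brake unavailable=occurs, Secondary rotor brake failed=not, Pitch motor stuck=not, Encoder 2 lost=not → at least one input occurs → occurs.
Wind turbine shutdown fails [AND]: Rotor brake down=occurs, Safety chain down=occurs → all inputs occur → occurs.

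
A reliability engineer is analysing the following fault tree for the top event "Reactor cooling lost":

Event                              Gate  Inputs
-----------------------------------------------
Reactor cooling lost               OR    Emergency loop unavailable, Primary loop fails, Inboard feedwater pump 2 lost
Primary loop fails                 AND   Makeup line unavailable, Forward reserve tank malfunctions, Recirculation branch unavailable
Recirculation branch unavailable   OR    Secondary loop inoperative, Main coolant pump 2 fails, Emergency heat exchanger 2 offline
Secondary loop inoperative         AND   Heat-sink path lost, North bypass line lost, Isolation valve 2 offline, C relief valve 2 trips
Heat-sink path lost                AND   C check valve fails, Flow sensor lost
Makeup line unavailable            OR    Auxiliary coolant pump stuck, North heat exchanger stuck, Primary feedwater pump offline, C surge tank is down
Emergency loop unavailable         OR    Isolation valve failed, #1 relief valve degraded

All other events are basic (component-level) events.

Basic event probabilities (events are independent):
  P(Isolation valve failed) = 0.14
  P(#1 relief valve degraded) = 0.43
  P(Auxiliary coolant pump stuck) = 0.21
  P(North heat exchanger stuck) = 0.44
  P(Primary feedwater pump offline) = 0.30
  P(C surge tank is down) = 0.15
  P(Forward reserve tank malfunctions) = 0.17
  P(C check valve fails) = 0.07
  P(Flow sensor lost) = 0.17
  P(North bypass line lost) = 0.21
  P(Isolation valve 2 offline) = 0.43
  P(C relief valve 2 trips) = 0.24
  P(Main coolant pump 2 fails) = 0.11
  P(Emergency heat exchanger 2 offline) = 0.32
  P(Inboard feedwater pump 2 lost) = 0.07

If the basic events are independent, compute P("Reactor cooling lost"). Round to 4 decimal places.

0.5667

P(Emergency loop unavailable) [OR] = 1 − (1−0.14) × (1−0.43) = 0.509800
P(Makeup line unavailable) [OR] = 1 − (1−0.21) × (1−0.44) × (1−0.30) × (1−0.15) = 0.736772
P(Heat-sink path lost) [AND] = 0.07 × 0.17 = 0.011900
P(Secondary loop inoperative) [AND] = 0.011900 × 0.21 × 0.43 × 0.24 = 0.000258
P(Recirculation branch unavailable) [OR] = 1 − (1−0.000258) × (1−0.11) × (1−0.32) = 0.394956
P(Primary loop fails) [AND] = 0.736772 × 0.17 × 0.394956 = 0.049469
P(Reactor cooling lost) [OR] = 1 − (1−0.509800) × (1−0.049469) × (1−0.07) = 0.566666
Rounded to 4 decimal places: P(Reactor cooling lost) ≈ 0.5667.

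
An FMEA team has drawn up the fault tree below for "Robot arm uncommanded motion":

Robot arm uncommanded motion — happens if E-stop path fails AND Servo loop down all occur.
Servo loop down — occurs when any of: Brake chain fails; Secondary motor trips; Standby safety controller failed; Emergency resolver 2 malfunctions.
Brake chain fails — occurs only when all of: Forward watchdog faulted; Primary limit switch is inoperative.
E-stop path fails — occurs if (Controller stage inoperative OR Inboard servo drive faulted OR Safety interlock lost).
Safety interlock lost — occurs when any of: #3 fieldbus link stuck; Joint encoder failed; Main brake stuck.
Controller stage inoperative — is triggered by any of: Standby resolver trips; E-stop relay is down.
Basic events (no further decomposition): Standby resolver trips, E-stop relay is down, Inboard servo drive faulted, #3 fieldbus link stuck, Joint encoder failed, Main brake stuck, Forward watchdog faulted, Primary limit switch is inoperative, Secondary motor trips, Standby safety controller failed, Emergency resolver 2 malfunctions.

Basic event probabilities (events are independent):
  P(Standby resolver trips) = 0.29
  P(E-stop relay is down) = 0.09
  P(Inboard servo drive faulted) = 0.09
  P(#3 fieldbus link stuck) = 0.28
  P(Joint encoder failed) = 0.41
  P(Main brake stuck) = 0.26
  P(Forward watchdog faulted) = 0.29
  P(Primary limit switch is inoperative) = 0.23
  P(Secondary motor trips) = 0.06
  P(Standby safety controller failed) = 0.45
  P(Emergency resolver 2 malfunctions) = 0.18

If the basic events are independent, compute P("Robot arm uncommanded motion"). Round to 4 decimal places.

0.4926

P(Controller stage inoperative) [OR] = 1 − (1−0.29) × (1−0.09) = 0.353900
P(Safety interlock lost) [OR] = 1 − (1−0.28) × (1−0.41) × (1−0.26) = 0.685648
P(E-stop path fails) [OR] = 1 − (1−0.353900) × (1−0.09) × (1−0.685648) = 0.815176
P(Brake chain fails) [AND] = 0.29 × 0.23 = 0.066700
P(Servo loop down) [OR] = 1 − (1−0.066700) × (1−0.06) × (1−0.45) × (1−0.18) = 0.604337
P(Robot arm uncommanded motion) [AND] = 0.815176 × 0.604337 = 0.492641
Rounded to 4 decimal places: P(Robot arm uncommanded motion) ≈ 0.4926.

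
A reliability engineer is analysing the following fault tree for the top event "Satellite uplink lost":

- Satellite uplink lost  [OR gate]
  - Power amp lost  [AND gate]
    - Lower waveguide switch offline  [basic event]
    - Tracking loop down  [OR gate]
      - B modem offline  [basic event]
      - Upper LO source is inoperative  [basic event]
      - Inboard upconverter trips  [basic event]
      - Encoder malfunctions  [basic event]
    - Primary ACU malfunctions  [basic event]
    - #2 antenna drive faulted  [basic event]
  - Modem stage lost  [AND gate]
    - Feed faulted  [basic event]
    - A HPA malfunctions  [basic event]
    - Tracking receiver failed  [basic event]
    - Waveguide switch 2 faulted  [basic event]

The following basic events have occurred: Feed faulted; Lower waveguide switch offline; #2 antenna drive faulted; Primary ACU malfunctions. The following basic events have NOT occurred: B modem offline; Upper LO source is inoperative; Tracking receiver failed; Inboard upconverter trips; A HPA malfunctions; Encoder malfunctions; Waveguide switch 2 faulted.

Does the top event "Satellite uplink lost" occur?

No

Tracking loop down [OR]: B modem offline=not, Upper LO source is inoperative=not, Inboard upconverter trips=not, Encoder malfunctions=not → no input occurs → does not occur.
Power amp lost [AND]: Lower waveguide switch offline=occurs, Tracking loop down=not, Primary ACU malfunctions=occurs, #2 antenna drive faulted=occurs → not all inputs occur → does not occur.
Modem stage lost [AND]: Feed faulted=occurs, A HPA malfunctions=not, Tracking receiver failed=not, Waveguide switch 2 faulted=not → not all inputs occur → does not occur.
Satellite uplink lost [OR]: Power amp lost=not, Modem stage lost=not → no input occurs → does not occur.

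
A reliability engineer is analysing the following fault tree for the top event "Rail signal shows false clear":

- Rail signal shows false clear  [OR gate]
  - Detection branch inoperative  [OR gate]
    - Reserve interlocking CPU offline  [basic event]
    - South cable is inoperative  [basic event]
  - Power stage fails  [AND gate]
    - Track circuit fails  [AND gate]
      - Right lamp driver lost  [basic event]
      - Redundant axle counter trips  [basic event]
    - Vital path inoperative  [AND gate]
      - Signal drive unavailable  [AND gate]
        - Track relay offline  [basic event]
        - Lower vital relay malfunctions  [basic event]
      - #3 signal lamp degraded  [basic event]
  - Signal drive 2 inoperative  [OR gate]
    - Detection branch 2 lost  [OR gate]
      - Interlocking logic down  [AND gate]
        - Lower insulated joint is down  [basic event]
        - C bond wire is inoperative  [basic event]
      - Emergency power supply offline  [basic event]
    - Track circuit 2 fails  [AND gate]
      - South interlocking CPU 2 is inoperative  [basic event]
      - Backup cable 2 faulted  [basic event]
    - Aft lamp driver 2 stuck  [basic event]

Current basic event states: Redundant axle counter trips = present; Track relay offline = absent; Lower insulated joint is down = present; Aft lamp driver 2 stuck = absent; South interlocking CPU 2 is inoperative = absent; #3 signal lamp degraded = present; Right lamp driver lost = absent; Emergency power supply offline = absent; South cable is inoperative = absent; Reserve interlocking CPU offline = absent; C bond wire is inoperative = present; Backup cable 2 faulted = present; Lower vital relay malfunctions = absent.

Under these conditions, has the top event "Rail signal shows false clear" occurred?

Detection branch inoperative [OR]: Reserve interlocking CPU offline=not, South cable is inoperative=not → no input occurs → does not occur.
Track circuit fails [AND]: Right lamp driver lost=not, Redundant axle counter trips=occurs → not all inputs occur → does not occur.
Signal drive unavailable [AND]: Track relay offline=not, Lower vital relay malfunctions=not → not all inputs occur → does not occur.
Vital path inoperative [AND]: Signal drive unavailable=not, #3 signal lamp degraded=occurs → not all inputs occur → does not occur.
Power stage fails [AND]: Track circuit fails=not, Vital path inoperative=not → not all inputs occur → does not occur.
Interlocking logic down [AND]: Lower insulated joint is down=occurs, C bond wire is inoperative=occurs → all inputs occur → occurs.
Detection branch 2 lost [OR]: Interlocking logic down=occurs, Emergency power supply offline=not → at least one input occurs → occurs.
Track circuit 2 fails [AND]: South interlocking CPU 2 is inoperative=not, Backup cable 2 faulted=occurs → not all inputs occur → does not occur.
Signal drive 2 inoperative [OR]: Detection branch 2 lost=occurs, Track circuit 2 fails=not, Aft lamp driver 2 stuck=not → at least one input occurs → occurs.
Rail signal shows false clear [OR]: Detection branch inoperative=not, Power stage fails=not, Signal drive 2 inoperative=occurs → at least one input occurs → occurs.

Yes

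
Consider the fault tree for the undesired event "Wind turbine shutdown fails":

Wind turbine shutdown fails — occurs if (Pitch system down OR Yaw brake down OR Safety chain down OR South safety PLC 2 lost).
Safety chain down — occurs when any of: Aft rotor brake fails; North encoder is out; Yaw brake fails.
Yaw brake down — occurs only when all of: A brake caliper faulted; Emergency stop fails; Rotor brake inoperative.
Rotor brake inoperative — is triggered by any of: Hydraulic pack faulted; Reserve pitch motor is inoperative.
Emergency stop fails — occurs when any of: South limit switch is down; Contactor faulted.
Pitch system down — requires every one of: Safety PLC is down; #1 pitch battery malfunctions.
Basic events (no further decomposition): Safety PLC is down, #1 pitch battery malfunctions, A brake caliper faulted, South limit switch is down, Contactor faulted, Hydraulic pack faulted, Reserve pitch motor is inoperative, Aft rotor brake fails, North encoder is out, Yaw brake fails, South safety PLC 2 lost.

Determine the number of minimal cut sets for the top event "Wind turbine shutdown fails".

9

Pitch system down [AND]: one cut set from each child combined → 1 × 1 = 1 cut set(s).
Emergency stop fails [OR]: union of children's cut sets → 2 cut set(s).
Rotor brake inoperative [OR]: union of children's cut sets → 2 cut set(s).
Yaw brake down [AND]: one cut set from each child combined → 1 × 2 × 2 = 4 cut set(s).
Safety chain down [OR]: union of children's cut sets → 3 cut set(s).
Wind turbine shutdown fails [OR]: union of children's cut sets → 9 cut set(s).
Minimal cut sets: {#1 pitch battery malfunctions, Safety PLC is down}; {A brake caliper faulted, Hydraulic pack faulted, South limit switch is down}; {A brake caliper faulted, Reserve pitch motor is inoperative, South limit switch is down}; {A brake caliper faulted, Contactor faulted, Hydraulic pack faulted}; {A brake caliper faulted, Contactor faulted, Reserve pitch motor is inoperative}; {Aft rotor brake fails}; {North encoder is out}; {Yaw brake fails}; {South safety PLC 2 lost}.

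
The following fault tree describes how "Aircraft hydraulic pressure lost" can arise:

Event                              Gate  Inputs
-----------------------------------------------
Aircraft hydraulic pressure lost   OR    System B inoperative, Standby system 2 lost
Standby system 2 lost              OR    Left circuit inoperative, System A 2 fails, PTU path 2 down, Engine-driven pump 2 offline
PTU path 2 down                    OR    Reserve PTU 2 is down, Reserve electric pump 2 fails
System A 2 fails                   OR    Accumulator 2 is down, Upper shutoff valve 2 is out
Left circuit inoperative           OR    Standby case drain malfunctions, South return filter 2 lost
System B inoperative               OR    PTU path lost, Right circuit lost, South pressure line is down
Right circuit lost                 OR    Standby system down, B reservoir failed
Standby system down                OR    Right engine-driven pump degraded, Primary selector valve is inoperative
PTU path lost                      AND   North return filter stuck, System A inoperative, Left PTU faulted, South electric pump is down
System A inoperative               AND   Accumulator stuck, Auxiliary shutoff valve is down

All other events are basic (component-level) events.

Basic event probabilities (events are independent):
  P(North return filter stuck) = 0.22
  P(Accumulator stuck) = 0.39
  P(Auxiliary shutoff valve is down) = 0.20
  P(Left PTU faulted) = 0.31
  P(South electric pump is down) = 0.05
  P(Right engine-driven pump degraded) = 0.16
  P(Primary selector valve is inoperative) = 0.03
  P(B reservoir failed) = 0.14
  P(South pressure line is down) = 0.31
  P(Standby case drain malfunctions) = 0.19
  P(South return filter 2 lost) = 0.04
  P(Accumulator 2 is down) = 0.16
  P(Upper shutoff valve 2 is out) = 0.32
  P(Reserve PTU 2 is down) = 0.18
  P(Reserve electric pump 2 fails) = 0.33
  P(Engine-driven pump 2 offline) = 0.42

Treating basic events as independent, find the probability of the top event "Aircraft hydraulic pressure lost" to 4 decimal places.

0.9316

P(System A inoperative) [AND] = 0.39 × 0.20 = 0.078000
P(PTU path lost) [AND] = 0.22 × 0.078000 × 0.31 × 0.05 = 0.000266
P(Standby system down) [OR] = 1 − (1−0.16) × (1−0.03) = 0.185200
P(Right circuit lost) [OR] = 1 − (1−0.185200) × (1−0.14) = 0.299272
P(System B inoperative) [OR] = 1 − (1−0.000266) × (1−0.299272) × (1−0.31) = 0.516626
P(Left circuit inoperative) [OR] = 1 − (1−0.19) × (1−0.04) = 0.222400
P(System A 2 fails) [OR] = 1 − (1−0.16) × (1−0.32) = 0.428800
P(PTU path 2 down) [OR] = 1 − (1−0.18) × (1−0.33) = 0.450600
P(Standby system 2 lost) [OR] = 1 − (1−0.222400) × (1−0.428800) × (1−0.450600) × (1−0.42) = 0.858466
P(Aircraft hydraulic pressure lost) [OR] = 1 − (1−0.516626) × (1−0.858466) = 0.931586
Rounded to 4 decimal places: P(Aircraft hydraulic pressure lost) ≈ 0.9316.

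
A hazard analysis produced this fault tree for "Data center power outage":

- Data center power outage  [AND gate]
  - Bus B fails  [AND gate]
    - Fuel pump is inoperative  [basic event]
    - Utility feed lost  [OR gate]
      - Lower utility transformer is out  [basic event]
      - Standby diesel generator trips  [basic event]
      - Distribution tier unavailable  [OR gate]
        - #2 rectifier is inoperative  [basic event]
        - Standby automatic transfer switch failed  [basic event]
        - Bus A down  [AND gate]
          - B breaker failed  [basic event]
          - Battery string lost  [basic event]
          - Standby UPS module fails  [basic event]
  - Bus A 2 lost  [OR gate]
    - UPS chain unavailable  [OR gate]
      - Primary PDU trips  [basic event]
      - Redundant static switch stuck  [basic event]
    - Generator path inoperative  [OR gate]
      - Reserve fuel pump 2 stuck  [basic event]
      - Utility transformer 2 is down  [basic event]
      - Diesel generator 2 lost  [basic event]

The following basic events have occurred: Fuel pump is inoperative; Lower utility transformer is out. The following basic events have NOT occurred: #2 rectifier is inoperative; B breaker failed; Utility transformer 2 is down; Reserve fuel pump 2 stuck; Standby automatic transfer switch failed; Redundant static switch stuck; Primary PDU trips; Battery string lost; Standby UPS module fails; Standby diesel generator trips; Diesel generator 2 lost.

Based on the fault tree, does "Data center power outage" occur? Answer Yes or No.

Bus A down [AND]: B breaker failed=not, Battery string lost=not, Standby UPS module fails=not → not all inputs occur → does not occur.
Distribution tier unavailable [OR]: #2 rectifier is inoperative=not, Standby automatic transfer switch failed=not, Bus A down=not → no input occurs → does not occur.
Utility feed lost [OR]: Lower utility transformer is out=occurs, Standby diesel generator trips=not, Distribution tier unavailable=not → at least one input occurs → occurs.
Bus B fails [AND]: Fuel pump is inoperative=occurs, Utility feed lost=occurs → all inputs occur → occurs.
UPS chain unavailable [OR]: Primary PDU trips=not, Redundant static switch stuck=not → no input occurs → does not occur.
Generator path inoperative [OR]: Reserve fuel pump 2 stuck=not, Utility transformer 2 is down=not, Diesel generator 2 lost=not → no input occurs → does not occur.
Bus A 2 lost [OR]: UPS chain unavailable=not, Generator path inoperative=not → no input occurs → does not occur.
Data center power outage [AND]: Bus B fails=occurs, Bus A 2 lost=not → not all inputs occur → does not occur.

No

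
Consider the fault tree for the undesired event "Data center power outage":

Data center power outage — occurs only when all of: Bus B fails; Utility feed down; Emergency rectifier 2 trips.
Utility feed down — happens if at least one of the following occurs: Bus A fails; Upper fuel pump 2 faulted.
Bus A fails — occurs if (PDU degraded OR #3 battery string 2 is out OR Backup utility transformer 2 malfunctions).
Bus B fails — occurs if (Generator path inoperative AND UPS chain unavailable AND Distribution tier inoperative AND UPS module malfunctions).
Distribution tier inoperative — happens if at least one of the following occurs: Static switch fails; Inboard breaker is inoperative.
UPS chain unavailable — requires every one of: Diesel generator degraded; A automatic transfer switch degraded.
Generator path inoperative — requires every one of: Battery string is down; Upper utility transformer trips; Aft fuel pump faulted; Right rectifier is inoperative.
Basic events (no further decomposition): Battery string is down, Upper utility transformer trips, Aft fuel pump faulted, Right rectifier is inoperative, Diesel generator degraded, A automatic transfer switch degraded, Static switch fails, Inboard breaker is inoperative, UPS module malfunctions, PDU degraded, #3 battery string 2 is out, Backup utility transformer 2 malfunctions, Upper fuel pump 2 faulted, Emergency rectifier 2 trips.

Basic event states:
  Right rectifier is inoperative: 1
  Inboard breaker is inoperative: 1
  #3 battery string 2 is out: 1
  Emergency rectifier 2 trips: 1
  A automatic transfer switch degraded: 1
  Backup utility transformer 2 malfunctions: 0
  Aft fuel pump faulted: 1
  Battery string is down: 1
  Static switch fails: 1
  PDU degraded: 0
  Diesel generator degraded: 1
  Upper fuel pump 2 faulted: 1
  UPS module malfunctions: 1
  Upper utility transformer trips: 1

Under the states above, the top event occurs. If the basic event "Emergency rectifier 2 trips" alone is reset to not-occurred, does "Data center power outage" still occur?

Counterfactual: set "Emergency rectifier 2 trips" to not occurred.
Generator path inoperative [AND]: Battery string is down=occurs, Upper utility transformer trips=occurs, Aft fuel pump faulted=occurs, Right rectifier is inoperative=occurs → all inputs occur → occurs.
UPS chain unavailable [AND]: Diesel generator degraded=occurs, A automatic transfer switch degraded=occurs → all inputs occur → occurs.
Distribution tier inoperative [OR]: Static switch fails=occurs, Inboard breaker is inoperative=occurs → at least one input occurs → occurs.
Bus B fails [AND]: Generator path inoperative=occurs, UPS chain unavailable=occurs, Distribution tier inoperative=occurs, UPS module malfunctions=occurs → all inputs occur → occurs.
Bus A fails [OR]: PDU degraded=not, #3 battery string 2 is out=occurs, Backup utility transformer 2 malfunctions=not → at least one input occurs → occurs.
Utility feed down [OR]: Bus A fails=occurs, Upper fuel pump 2 faulted=occurs → at least one input occurs → occurs.
Data center power outage [AND]: Bus B fails=occurs, Utility feed down=occurs, Emergency rectifier 2 trips=not → not all inputs occur → does not occur.

No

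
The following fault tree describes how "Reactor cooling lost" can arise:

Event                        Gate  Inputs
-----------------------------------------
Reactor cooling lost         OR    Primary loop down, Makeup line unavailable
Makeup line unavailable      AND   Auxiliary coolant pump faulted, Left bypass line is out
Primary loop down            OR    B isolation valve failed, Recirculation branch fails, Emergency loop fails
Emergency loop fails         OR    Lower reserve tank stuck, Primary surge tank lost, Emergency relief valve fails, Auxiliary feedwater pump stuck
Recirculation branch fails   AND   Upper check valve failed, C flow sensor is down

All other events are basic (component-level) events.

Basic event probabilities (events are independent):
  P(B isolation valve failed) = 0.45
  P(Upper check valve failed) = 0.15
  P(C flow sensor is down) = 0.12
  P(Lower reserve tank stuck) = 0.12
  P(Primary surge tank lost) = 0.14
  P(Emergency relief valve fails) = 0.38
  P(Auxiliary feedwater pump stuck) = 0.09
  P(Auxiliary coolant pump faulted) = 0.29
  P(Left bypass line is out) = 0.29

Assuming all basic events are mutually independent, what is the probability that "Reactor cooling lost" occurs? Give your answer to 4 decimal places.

P(Recirculation branch fails) [AND] = 0.15 × 0.12 = 0.018000
P(Emergency loop fails) [OR] = 1 − (1−0.12) × (1−0.14) × (1−0.38) × (1−0.09) = 0.573013
P(Primary loop down) [OR] = 1 − (1−0.45) × (1−0.018000) × (1−0.573013) = 0.769384
P(Makeup line unavailable) [AND] = 0.29 × 0.29 = 0.084100
P(Reactor cooling lost) [OR] = 1 − (1−0.769384) × (1−0.084100) = 0.788779
Rounded to 4 decimal places: P(Reactor cooling lost) ≈ 0.7888.

0.7888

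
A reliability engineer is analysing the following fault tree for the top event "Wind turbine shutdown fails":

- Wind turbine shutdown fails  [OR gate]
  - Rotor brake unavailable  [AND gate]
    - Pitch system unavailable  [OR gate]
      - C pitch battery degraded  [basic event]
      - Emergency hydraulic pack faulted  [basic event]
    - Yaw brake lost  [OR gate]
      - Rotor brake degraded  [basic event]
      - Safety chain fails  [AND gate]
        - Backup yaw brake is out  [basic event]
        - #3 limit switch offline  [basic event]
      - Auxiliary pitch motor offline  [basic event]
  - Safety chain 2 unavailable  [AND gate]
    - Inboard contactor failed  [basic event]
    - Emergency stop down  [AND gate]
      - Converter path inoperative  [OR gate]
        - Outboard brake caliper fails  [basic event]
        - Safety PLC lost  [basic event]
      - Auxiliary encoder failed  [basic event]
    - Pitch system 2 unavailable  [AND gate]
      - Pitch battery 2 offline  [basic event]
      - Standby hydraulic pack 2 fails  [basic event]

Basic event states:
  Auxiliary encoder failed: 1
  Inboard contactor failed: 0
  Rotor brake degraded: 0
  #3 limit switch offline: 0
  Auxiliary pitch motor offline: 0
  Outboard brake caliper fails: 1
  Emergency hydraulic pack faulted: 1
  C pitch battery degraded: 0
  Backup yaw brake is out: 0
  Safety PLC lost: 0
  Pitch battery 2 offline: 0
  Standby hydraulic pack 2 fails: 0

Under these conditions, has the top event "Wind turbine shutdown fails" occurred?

No

Pitch system unavailable [OR]: C pitch battery degraded=not, Emergency hydraulic pack faulted=occurs → at least one input occurs → occurs.
Safety chain fails [AND]: Backup yaw brake is out=not, #3 limit switch offline=not → not all inputs occur → does not occur.
Yaw brake lost [OR]: Rotor brake degraded=not, Safety chain fails=not, Auxiliary pitch motor offline=not → no input occurs → does not occur.
Rotor brake unavailable [AND]: Pitch system unavailable=occurs, Yaw brake lost=not → not all inputs occur → does not occur.
Converter path inoperative [OR]: Outboard brake caliper fails=occurs, Safety PLC lost=not → at least one input occurs → occurs.
Emergency stop down [AND]: Converter path inoperative=occurs, Auxiliary encoder failed=occurs → all inputs occur → occurs.
Pitch system 2 unavailable [AND]: Pitch battery 2 offline=not, Standby hydraulic pack 2 fails=not → not all inputs occur → does not occur.
Safety chain 2 unavailable [AND]: Inboard contactor failed=not, Emergency stop down=occurs, Pitch system 2 unavailable=not → not all inputs occur → does not occur.
Wind turbine shutdown fails [OR]: Rotor brake unavailable=not, Safety chain 2 unavailable=not → no input occurs → does not occur.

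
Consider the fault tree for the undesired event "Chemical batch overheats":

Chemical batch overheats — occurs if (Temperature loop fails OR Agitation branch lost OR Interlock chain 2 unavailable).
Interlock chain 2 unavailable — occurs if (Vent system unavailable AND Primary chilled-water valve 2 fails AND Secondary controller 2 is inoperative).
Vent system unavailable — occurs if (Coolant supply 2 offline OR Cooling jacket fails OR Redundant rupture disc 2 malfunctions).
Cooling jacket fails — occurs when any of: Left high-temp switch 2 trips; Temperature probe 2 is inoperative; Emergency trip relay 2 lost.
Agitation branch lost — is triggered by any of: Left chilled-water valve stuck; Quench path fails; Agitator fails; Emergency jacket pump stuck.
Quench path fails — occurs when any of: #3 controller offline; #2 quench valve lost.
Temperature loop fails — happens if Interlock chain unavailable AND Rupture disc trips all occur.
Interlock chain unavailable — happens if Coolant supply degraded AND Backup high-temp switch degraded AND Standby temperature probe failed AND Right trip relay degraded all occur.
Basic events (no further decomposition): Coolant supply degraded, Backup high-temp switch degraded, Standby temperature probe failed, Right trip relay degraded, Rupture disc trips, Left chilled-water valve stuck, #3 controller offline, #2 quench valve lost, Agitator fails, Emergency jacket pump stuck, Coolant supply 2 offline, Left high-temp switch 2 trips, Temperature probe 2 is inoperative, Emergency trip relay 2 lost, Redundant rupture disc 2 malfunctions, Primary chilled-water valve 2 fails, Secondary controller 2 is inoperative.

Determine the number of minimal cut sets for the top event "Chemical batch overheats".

Interlock chain unavailable [AND]: one cut set from each child combined → 1 × 1 × 1 × 1 = 1 cut set(s).
Temperature loop fails [AND]: one cut set from each child combined → 1 × 1 = 1 cut set(s).
Quench path fails [OR]: union of children's cut sets → 2 cut set(s).
Agitation branch lost [OR]: union of children's cut sets → 5 cut set(s).
Cooling jacket fails [OR]: union of children's cut sets → 3 cut set(s).
Vent system unavailable [OR]: union of children's cut sets → 5 cut set(s).
Interlock chain 2 unavailable [AND]: one cut set from each child combined → 5 × 1 × 1 = 5 cut set(s).
Chemical batch overheats [OR]: union of children's cut sets → 11 cut set(s).

11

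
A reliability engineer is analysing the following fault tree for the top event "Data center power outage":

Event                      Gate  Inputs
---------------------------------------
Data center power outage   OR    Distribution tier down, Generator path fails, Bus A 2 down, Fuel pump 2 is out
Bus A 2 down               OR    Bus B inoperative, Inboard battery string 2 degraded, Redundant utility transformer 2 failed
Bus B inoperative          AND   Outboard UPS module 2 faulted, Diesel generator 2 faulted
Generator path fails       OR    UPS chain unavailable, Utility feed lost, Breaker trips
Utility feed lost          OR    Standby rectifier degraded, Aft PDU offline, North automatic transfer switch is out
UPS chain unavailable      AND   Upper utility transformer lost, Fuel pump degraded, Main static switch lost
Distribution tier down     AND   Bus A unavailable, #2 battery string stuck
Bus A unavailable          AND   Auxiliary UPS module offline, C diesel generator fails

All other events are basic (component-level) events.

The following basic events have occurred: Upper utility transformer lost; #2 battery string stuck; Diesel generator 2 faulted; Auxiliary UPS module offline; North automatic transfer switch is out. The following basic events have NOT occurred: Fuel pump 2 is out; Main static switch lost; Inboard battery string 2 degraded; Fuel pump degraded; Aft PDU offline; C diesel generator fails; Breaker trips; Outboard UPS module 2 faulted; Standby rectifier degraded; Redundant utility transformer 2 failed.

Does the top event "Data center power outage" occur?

Yes

Bus A unavailable [AND]: Auxiliary UPS module offline=occurs, C diesel generator fails=not → not all inputs occur → does not occur.
Distribution tier down [AND]: Bus A unavailable=not, #2 battery string stuck=occurs → not all inputs occur → does not occur.
UPS chain unavailable [AND]: Upper utility transformer lost=occurs, Fuel pump degraded=not, Main static switch lost=not → not all inputs occur → does not occur.
Utility feed lost [OR]: Standby rectifier degraded=not, Aft PDU offline=not, North automatic transfer switch is out=occurs → at least one input occurs → occurs.
Generator path fails [OR]: UPS chain unavailable=not, Utility feed lost=occurs, Breaker trips=not → at least one input occurs → occurs.
Bus B inoperative [AND]: Outboard UPS module 2 faulted=not, Diesel generator 2 faulted=occurs → not all inputs occur → does not occur.
Bus A 2 down [OR]: Bus B inoperative=not, Inboard battery string 2 degraded=not, Redundant utility transformer 2 failed=not → no input occurs → does not occur.
Data center power outage [OR]: Distribution tier down=not, Generator path fails=occurs, Bus A 2 down=not, Fuel pump 2 is out=not → at least one input occurs → occurs.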